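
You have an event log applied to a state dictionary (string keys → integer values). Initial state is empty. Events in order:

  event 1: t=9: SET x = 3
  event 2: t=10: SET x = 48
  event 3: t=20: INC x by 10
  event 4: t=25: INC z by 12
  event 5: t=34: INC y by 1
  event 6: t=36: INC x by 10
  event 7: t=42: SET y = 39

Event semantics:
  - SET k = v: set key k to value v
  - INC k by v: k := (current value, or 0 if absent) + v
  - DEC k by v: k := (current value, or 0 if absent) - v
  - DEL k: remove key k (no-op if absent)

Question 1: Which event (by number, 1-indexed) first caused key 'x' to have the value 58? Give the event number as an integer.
Looking for first event where x becomes 58:
  event 1: x = 3
  event 2: x = 48
  event 3: x 48 -> 58  <-- first match

Answer: 3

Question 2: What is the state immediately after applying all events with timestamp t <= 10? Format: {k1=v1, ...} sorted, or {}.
Answer: {x=48}

Derivation:
Apply events with t <= 10 (2 events):
  after event 1 (t=9: SET x = 3): {x=3}
  after event 2 (t=10: SET x = 48): {x=48}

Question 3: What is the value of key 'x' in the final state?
Answer: 68

Derivation:
Track key 'x' through all 7 events:
  event 1 (t=9: SET x = 3): x (absent) -> 3
  event 2 (t=10: SET x = 48): x 3 -> 48
  event 3 (t=20: INC x by 10): x 48 -> 58
  event 4 (t=25: INC z by 12): x unchanged
  event 5 (t=34: INC y by 1): x unchanged
  event 6 (t=36: INC x by 10): x 58 -> 68
  event 7 (t=42: SET y = 39): x unchanged
Final: x = 68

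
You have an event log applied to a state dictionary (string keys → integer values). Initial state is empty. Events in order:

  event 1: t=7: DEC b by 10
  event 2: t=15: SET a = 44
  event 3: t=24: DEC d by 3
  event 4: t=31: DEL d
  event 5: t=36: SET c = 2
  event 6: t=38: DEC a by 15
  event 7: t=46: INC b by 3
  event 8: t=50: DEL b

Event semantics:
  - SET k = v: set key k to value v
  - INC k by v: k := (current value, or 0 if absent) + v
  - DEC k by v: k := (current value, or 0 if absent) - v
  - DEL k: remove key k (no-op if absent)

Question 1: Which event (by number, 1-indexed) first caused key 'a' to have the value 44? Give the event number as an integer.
Answer: 2

Derivation:
Looking for first event where a becomes 44:
  event 2: a (absent) -> 44  <-- first match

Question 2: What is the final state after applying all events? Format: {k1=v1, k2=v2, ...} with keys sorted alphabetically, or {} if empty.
Answer: {a=29, c=2}

Derivation:
  after event 1 (t=7: DEC b by 10): {b=-10}
  after event 2 (t=15: SET a = 44): {a=44, b=-10}
  after event 3 (t=24: DEC d by 3): {a=44, b=-10, d=-3}
  after event 4 (t=31: DEL d): {a=44, b=-10}
  after event 5 (t=36: SET c = 2): {a=44, b=-10, c=2}
  after event 6 (t=38: DEC a by 15): {a=29, b=-10, c=2}
  after event 7 (t=46: INC b by 3): {a=29, b=-7, c=2}
  after event 8 (t=50: DEL b): {a=29, c=2}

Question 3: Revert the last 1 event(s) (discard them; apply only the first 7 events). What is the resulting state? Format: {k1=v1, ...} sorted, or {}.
Keep first 7 events (discard last 1):
  after event 1 (t=7: DEC b by 10): {b=-10}
  after event 2 (t=15: SET a = 44): {a=44, b=-10}
  after event 3 (t=24: DEC d by 3): {a=44, b=-10, d=-3}
  after event 4 (t=31: DEL d): {a=44, b=-10}
  after event 5 (t=36: SET c = 2): {a=44, b=-10, c=2}
  after event 6 (t=38: DEC a by 15): {a=29, b=-10, c=2}
  after event 7 (t=46: INC b by 3): {a=29, b=-7, c=2}

Answer: {a=29, b=-7, c=2}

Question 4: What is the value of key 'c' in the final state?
Track key 'c' through all 8 events:
  event 1 (t=7: DEC b by 10): c unchanged
  event 2 (t=15: SET a = 44): c unchanged
  event 3 (t=24: DEC d by 3): c unchanged
  event 4 (t=31: DEL d): c unchanged
  event 5 (t=36: SET c = 2): c (absent) -> 2
  event 6 (t=38: DEC a by 15): c unchanged
  event 7 (t=46: INC b by 3): c unchanged
  event 8 (t=50: DEL b): c unchanged
Final: c = 2

Answer: 2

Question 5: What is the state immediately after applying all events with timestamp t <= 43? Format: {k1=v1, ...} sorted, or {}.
Apply events with t <= 43 (6 events):
  after event 1 (t=7: DEC b by 10): {b=-10}
  after event 2 (t=15: SET a = 44): {a=44, b=-10}
  after event 3 (t=24: DEC d by 3): {a=44, b=-10, d=-3}
  after event 4 (t=31: DEL d): {a=44, b=-10}
  after event 5 (t=36: SET c = 2): {a=44, b=-10, c=2}
  after event 6 (t=38: DEC a by 15): {a=29, b=-10, c=2}

Answer: {a=29, b=-10, c=2}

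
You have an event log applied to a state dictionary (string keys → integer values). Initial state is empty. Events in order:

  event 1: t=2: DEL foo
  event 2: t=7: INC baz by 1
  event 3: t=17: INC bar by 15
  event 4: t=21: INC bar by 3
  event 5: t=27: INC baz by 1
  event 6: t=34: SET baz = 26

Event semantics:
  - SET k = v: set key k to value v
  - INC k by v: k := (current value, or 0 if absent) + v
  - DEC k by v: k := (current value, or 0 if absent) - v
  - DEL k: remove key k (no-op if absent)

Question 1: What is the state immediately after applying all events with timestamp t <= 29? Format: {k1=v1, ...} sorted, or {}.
Answer: {bar=18, baz=2}

Derivation:
Apply events with t <= 29 (5 events):
  after event 1 (t=2: DEL foo): {}
  after event 2 (t=7: INC baz by 1): {baz=1}
  after event 3 (t=17: INC bar by 15): {bar=15, baz=1}
  after event 4 (t=21: INC bar by 3): {bar=18, baz=1}
  after event 5 (t=27: INC baz by 1): {bar=18, baz=2}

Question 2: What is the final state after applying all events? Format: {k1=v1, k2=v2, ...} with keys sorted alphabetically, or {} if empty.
Answer: {bar=18, baz=26}

Derivation:
  after event 1 (t=2: DEL foo): {}
  after event 2 (t=7: INC baz by 1): {baz=1}
  after event 3 (t=17: INC bar by 15): {bar=15, baz=1}
  after event 4 (t=21: INC bar by 3): {bar=18, baz=1}
  after event 5 (t=27: INC baz by 1): {bar=18, baz=2}
  after event 6 (t=34: SET baz = 26): {bar=18, baz=26}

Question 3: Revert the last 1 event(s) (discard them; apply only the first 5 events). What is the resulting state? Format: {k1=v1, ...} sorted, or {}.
Answer: {bar=18, baz=2}

Derivation:
Keep first 5 events (discard last 1):
  after event 1 (t=2: DEL foo): {}
  after event 2 (t=7: INC baz by 1): {baz=1}
  after event 3 (t=17: INC bar by 15): {bar=15, baz=1}
  after event 4 (t=21: INC bar by 3): {bar=18, baz=1}
  after event 5 (t=27: INC baz by 1): {bar=18, baz=2}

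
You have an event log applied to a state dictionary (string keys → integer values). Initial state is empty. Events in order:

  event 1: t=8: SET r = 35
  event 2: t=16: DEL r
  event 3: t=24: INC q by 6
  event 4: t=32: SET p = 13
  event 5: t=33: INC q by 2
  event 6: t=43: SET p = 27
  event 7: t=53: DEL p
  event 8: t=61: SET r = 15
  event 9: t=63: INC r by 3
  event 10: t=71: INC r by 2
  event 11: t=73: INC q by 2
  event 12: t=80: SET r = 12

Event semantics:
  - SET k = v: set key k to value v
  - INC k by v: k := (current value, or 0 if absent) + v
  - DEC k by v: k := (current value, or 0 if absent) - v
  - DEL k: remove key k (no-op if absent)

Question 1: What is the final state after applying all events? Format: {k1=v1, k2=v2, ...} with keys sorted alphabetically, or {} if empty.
Answer: {q=10, r=12}

Derivation:
  after event 1 (t=8: SET r = 35): {r=35}
  after event 2 (t=16: DEL r): {}
  after event 3 (t=24: INC q by 6): {q=6}
  after event 4 (t=32: SET p = 13): {p=13, q=6}
  after event 5 (t=33: INC q by 2): {p=13, q=8}
  after event 6 (t=43: SET p = 27): {p=27, q=8}
  after event 7 (t=53: DEL p): {q=8}
  after event 8 (t=61: SET r = 15): {q=8, r=15}
  after event 9 (t=63: INC r by 3): {q=8, r=18}
  after event 10 (t=71: INC r by 2): {q=8, r=20}
  after event 11 (t=73: INC q by 2): {q=10, r=20}
  after event 12 (t=80: SET r = 12): {q=10, r=12}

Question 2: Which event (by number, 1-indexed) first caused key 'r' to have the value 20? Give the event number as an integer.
Answer: 10

Derivation:
Looking for first event where r becomes 20:
  event 1: r = 35
  event 2: r = (absent)
  event 8: r = 15
  event 9: r = 18
  event 10: r 18 -> 20  <-- first match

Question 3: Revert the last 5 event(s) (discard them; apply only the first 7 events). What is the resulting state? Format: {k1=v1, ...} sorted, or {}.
Keep first 7 events (discard last 5):
  after event 1 (t=8: SET r = 35): {r=35}
  after event 2 (t=16: DEL r): {}
  after event 3 (t=24: INC q by 6): {q=6}
  after event 4 (t=32: SET p = 13): {p=13, q=6}
  after event 5 (t=33: INC q by 2): {p=13, q=8}
  after event 6 (t=43: SET p = 27): {p=27, q=8}
  after event 7 (t=53: DEL p): {q=8}

Answer: {q=8}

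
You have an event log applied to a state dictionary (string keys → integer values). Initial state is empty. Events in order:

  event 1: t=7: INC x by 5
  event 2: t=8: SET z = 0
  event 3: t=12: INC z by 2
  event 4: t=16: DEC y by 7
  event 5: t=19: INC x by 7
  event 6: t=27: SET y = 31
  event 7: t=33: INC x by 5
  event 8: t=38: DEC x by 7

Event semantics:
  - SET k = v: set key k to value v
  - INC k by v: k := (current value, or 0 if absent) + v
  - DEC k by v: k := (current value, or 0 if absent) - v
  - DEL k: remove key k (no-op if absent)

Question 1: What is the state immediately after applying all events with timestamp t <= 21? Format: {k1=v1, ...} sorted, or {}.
Apply events with t <= 21 (5 events):
  after event 1 (t=7: INC x by 5): {x=5}
  after event 2 (t=8: SET z = 0): {x=5, z=0}
  after event 3 (t=12: INC z by 2): {x=5, z=2}
  after event 4 (t=16: DEC y by 7): {x=5, y=-7, z=2}
  after event 5 (t=19: INC x by 7): {x=12, y=-7, z=2}

Answer: {x=12, y=-7, z=2}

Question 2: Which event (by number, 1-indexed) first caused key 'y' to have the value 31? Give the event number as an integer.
Answer: 6

Derivation:
Looking for first event where y becomes 31:
  event 4: y = -7
  event 5: y = -7
  event 6: y -7 -> 31  <-- first match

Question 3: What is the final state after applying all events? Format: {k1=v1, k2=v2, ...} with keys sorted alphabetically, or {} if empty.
  after event 1 (t=7: INC x by 5): {x=5}
  after event 2 (t=8: SET z = 0): {x=5, z=0}
  after event 3 (t=12: INC z by 2): {x=5, z=2}
  after event 4 (t=16: DEC y by 7): {x=5, y=-7, z=2}
  after event 5 (t=19: INC x by 7): {x=12, y=-7, z=2}
  after event 6 (t=27: SET y = 31): {x=12, y=31, z=2}
  after event 7 (t=33: INC x by 5): {x=17, y=31, z=2}
  after event 8 (t=38: DEC x by 7): {x=10, y=31, z=2}

Answer: {x=10, y=31, z=2}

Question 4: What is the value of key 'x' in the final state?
Answer: 10

Derivation:
Track key 'x' through all 8 events:
  event 1 (t=7: INC x by 5): x (absent) -> 5
  event 2 (t=8: SET z = 0): x unchanged
  event 3 (t=12: INC z by 2): x unchanged
  event 4 (t=16: DEC y by 7): x unchanged
  event 5 (t=19: INC x by 7): x 5 -> 12
  event 6 (t=27: SET y = 31): x unchanged
  event 7 (t=33: INC x by 5): x 12 -> 17
  event 8 (t=38: DEC x by 7): x 17 -> 10
Final: x = 10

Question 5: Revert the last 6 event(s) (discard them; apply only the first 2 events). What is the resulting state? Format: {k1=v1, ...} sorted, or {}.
Answer: {x=5, z=0}

Derivation:
Keep first 2 events (discard last 6):
  after event 1 (t=7: INC x by 5): {x=5}
  after event 2 (t=8: SET z = 0): {x=5, z=0}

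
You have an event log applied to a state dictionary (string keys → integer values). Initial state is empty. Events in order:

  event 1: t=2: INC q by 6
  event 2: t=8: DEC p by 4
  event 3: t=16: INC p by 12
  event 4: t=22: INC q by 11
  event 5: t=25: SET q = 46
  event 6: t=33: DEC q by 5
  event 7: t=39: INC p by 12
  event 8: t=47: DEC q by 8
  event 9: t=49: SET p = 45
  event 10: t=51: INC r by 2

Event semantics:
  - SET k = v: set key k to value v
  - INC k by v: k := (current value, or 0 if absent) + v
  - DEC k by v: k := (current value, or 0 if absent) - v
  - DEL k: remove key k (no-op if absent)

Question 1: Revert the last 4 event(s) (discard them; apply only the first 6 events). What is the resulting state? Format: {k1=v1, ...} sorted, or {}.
Keep first 6 events (discard last 4):
  after event 1 (t=2: INC q by 6): {q=6}
  after event 2 (t=8: DEC p by 4): {p=-4, q=6}
  after event 3 (t=16: INC p by 12): {p=8, q=6}
  after event 4 (t=22: INC q by 11): {p=8, q=17}
  after event 5 (t=25: SET q = 46): {p=8, q=46}
  after event 6 (t=33: DEC q by 5): {p=8, q=41}

Answer: {p=8, q=41}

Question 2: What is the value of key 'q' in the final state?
Answer: 33

Derivation:
Track key 'q' through all 10 events:
  event 1 (t=2: INC q by 6): q (absent) -> 6
  event 2 (t=8: DEC p by 4): q unchanged
  event 3 (t=16: INC p by 12): q unchanged
  event 4 (t=22: INC q by 11): q 6 -> 17
  event 5 (t=25: SET q = 46): q 17 -> 46
  event 6 (t=33: DEC q by 5): q 46 -> 41
  event 7 (t=39: INC p by 12): q unchanged
  event 8 (t=47: DEC q by 8): q 41 -> 33
  event 9 (t=49: SET p = 45): q unchanged
  event 10 (t=51: INC r by 2): q unchanged
Final: q = 33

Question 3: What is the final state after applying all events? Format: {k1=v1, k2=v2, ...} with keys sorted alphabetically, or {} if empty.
Answer: {p=45, q=33, r=2}

Derivation:
  after event 1 (t=2: INC q by 6): {q=6}
  after event 2 (t=8: DEC p by 4): {p=-4, q=6}
  after event 3 (t=16: INC p by 12): {p=8, q=6}
  after event 4 (t=22: INC q by 11): {p=8, q=17}
  after event 5 (t=25: SET q = 46): {p=8, q=46}
  after event 6 (t=33: DEC q by 5): {p=8, q=41}
  after event 7 (t=39: INC p by 12): {p=20, q=41}
  after event 8 (t=47: DEC q by 8): {p=20, q=33}
  after event 9 (t=49: SET p = 45): {p=45, q=33}
  after event 10 (t=51: INC r by 2): {p=45, q=33, r=2}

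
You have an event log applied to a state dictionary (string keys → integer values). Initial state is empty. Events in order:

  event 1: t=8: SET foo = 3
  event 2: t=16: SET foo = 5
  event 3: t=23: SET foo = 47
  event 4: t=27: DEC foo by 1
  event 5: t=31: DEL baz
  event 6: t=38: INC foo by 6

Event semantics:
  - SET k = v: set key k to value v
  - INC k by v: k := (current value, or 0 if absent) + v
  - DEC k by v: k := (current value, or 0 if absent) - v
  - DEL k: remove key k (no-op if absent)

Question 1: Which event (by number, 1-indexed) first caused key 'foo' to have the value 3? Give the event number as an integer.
Looking for first event where foo becomes 3:
  event 1: foo (absent) -> 3  <-- first match

Answer: 1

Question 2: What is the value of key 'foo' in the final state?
Answer: 52

Derivation:
Track key 'foo' through all 6 events:
  event 1 (t=8: SET foo = 3): foo (absent) -> 3
  event 2 (t=16: SET foo = 5): foo 3 -> 5
  event 3 (t=23: SET foo = 47): foo 5 -> 47
  event 4 (t=27: DEC foo by 1): foo 47 -> 46
  event 5 (t=31: DEL baz): foo unchanged
  event 6 (t=38: INC foo by 6): foo 46 -> 52
Final: foo = 52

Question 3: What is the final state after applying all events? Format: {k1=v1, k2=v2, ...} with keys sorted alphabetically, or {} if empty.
Answer: {foo=52}

Derivation:
  after event 1 (t=8: SET foo = 3): {foo=3}
  after event 2 (t=16: SET foo = 5): {foo=5}
  after event 3 (t=23: SET foo = 47): {foo=47}
  after event 4 (t=27: DEC foo by 1): {foo=46}
  after event 5 (t=31: DEL baz): {foo=46}
  after event 6 (t=38: INC foo by 6): {foo=52}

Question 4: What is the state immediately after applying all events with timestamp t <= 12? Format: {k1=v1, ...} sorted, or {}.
Apply events with t <= 12 (1 events):
  after event 1 (t=8: SET foo = 3): {foo=3}

Answer: {foo=3}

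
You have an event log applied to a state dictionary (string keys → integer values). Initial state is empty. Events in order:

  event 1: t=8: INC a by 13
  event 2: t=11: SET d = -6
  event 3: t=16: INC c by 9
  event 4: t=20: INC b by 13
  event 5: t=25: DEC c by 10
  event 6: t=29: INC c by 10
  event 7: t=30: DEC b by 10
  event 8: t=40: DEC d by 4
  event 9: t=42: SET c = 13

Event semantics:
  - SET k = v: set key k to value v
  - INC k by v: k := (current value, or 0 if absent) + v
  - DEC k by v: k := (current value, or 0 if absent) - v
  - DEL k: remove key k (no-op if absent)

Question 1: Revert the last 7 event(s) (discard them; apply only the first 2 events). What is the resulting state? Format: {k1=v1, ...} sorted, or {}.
Answer: {a=13, d=-6}

Derivation:
Keep first 2 events (discard last 7):
  after event 1 (t=8: INC a by 13): {a=13}
  after event 2 (t=11: SET d = -6): {a=13, d=-6}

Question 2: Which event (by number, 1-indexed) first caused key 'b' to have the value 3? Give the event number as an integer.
Answer: 7

Derivation:
Looking for first event where b becomes 3:
  event 4: b = 13
  event 5: b = 13
  event 6: b = 13
  event 7: b 13 -> 3  <-- first match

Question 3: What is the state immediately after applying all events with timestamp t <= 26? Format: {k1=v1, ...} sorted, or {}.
Apply events with t <= 26 (5 events):
  after event 1 (t=8: INC a by 13): {a=13}
  after event 2 (t=11: SET d = -6): {a=13, d=-6}
  after event 3 (t=16: INC c by 9): {a=13, c=9, d=-6}
  after event 4 (t=20: INC b by 13): {a=13, b=13, c=9, d=-6}
  after event 5 (t=25: DEC c by 10): {a=13, b=13, c=-1, d=-6}

Answer: {a=13, b=13, c=-1, d=-6}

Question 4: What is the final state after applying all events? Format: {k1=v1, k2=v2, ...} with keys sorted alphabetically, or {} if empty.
Answer: {a=13, b=3, c=13, d=-10}

Derivation:
  after event 1 (t=8: INC a by 13): {a=13}
  after event 2 (t=11: SET d = -6): {a=13, d=-6}
  after event 3 (t=16: INC c by 9): {a=13, c=9, d=-6}
  after event 4 (t=20: INC b by 13): {a=13, b=13, c=9, d=-6}
  after event 5 (t=25: DEC c by 10): {a=13, b=13, c=-1, d=-6}
  after event 6 (t=29: INC c by 10): {a=13, b=13, c=9, d=-6}
  after event 7 (t=30: DEC b by 10): {a=13, b=3, c=9, d=-6}
  after event 8 (t=40: DEC d by 4): {a=13, b=3, c=9, d=-10}
  after event 9 (t=42: SET c = 13): {a=13, b=3, c=13, d=-10}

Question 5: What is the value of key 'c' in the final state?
Track key 'c' through all 9 events:
  event 1 (t=8: INC a by 13): c unchanged
  event 2 (t=11: SET d = -6): c unchanged
  event 3 (t=16: INC c by 9): c (absent) -> 9
  event 4 (t=20: INC b by 13): c unchanged
  event 5 (t=25: DEC c by 10): c 9 -> -1
  event 6 (t=29: INC c by 10): c -1 -> 9
  event 7 (t=30: DEC b by 10): c unchanged
  event 8 (t=40: DEC d by 4): c unchanged
  event 9 (t=42: SET c = 13): c 9 -> 13
Final: c = 13

Answer: 13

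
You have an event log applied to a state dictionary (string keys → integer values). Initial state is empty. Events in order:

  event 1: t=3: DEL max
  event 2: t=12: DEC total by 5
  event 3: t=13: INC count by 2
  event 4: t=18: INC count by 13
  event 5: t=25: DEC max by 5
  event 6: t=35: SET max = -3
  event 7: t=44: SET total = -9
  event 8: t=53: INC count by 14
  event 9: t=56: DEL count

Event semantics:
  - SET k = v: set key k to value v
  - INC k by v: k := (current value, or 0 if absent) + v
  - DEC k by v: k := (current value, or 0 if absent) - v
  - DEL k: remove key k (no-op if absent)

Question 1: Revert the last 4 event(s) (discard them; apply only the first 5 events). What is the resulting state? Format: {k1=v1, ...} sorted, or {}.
Answer: {count=15, max=-5, total=-5}

Derivation:
Keep first 5 events (discard last 4):
  after event 1 (t=3: DEL max): {}
  after event 2 (t=12: DEC total by 5): {total=-5}
  after event 3 (t=13: INC count by 2): {count=2, total=-5}
  after event 4 (t=18: INC count by 13): {count=15, total=-5}
  after event 5 (t=25: DEC max by 5): {count=15, max=-5, total=-5}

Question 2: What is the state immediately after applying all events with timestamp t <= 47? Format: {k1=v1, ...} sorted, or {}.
Answer: {count=15, max=-3, total=-9}

Derivation:
Apply events with t <= 47 (7 events):
  after event 1 (t=3: DEL max): {}
  after event 2 (t=12: DEC total by 5): {total=-5}
  after event 3 (t=13: INC count by 2): {count=2, total=-5}
  after event 4 (t=18: INC count by 13): {count=15, total=-5}
  after event 5 (t=25: DEC max by 5): {count=15, max=-5, total=-5}
  after event 6 (t=35: SET max = -3): {count=15, max=-3, total=-5}
  after event 7 (t=44: SET total = -9): {count=15, max=-3, total=-9}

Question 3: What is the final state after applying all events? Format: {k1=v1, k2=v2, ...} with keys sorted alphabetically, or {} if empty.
  after event 1 (t=3: DEL max): {}
  after event 2 (t=12: DEC total by 5): {total=-5}
  after event 3 (t=13: INC count by 2): {count=2, total=-5}
  after event 4 (t=18: INC count by 13): {count=15, total=-5}
  after event 5 (t=25: DEC max by 5): {count=15, max=-5, total=-5}
  after event 6 (t=35: SET max = -3): {count=15, max=-3, total=-5}
  after event 7 (t=44: SET total = -9): {count=15, max=-3, total=-9}
  after event 8 (t=53: INC count by 14): {count=29, max=-3, total=-9}
  after event 9 (t=56: DEL count): {max=-3, total=-9}

Answer: {max=-3, total=-9}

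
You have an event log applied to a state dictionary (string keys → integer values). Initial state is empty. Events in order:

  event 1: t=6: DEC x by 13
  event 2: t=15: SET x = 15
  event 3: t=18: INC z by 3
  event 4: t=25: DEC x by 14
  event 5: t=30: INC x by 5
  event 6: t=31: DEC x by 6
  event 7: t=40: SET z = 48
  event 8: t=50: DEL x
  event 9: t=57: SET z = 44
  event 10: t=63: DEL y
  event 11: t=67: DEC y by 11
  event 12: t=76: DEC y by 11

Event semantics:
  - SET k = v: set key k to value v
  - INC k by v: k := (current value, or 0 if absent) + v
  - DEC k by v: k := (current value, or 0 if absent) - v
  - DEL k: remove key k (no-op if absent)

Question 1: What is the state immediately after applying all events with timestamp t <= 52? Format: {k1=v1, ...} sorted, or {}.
Answer: {z=48}

Derivation:
Apply events with t <= 52 (8 events):
  after event 1 (t=6: DEC x by 13): {x=-13}
  after event 2 (t=15: SET x = 15): {x=15}
  after event 3 (t=18: INC z by 3): {x=15, z=3}
  after event 4 (t=25: DEC x by 14): {x=1, z=3}
  after event 5 (t=30: INC x by 5): {x=6, z=3}
  after event 6 (t=31: DEC x by 6): {x=0, z=3}
  after event 7 (t=40: SET z = 48): {x=0, z=48}
  after event 8 (t=50: DEL x): {z=48}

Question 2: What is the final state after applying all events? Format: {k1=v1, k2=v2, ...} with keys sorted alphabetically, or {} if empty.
Answer: {y=-22, z=44}

Derivation:
  after event 1 (t=6: DEC x by 13): {x=-13}
  after event 2 (t=15: SET x = 15): {x=15}
  after event 3 (t=18: INC z by 3): {x=15, z=3}
  after event 4 (t=25: DEC x by 14): {x=1, z=3}
  after event 5 (t=30: INC x by 5): {x=6, z=3}
  after event 6 (t=31: DEC x by 6): {x=0, z=3}
  after event 7 (t=40: SET z = 48): {x=0, z=48}
  after event 8 (t=50: DEL x): {z=48}
  after event 9 (t=57: SET z = 44): {z=44}
  after event 10 (t=63: DEL y): {z=44}
  after event 11 (t=67: DEC y by 11): {y=-11, z=44}
  after event 12 (t=76: DEC y by 11): {y=-22, z=44}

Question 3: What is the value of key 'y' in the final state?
Answer: -22

Derivation:
Track key 'y' through all 12 events:
  event 1 (t=6: DEC x by 13): y unchanged
  event 2 (t=15: SET x = 15): y unchanged
  event 3 (t=18: INC z by 3): y unchanged
  event 4 (t=25: DEC x by 14): y unchanged
  event 5 (t=30: INC x by 5): y unchanged
  event 6 (t=31: DEC x by 6): y unchanged
  event 7 (t=40: SET z = 48): y unchanged
  event 8 (t=50: DEL x): y unchanged
  event 9 (t=57: SET z = 44): y unchanged
  event 10 (t=63: DEL y): y (absent) -> (absent)
  event 11 (t=67: DEC y by 11): y (absent) -> -11
  event 12 (t=76: DEC y by 11): y -11 -> -22
Final: y = -22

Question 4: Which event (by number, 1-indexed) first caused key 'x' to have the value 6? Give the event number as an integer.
Looking for first event where x becomes 6:
  event 1: x = -13
  event 2: x = 15
  event 3: x = 15
  event 4: x = 1
  event 5: x 1 -> 6  <-- first match

Answer: 5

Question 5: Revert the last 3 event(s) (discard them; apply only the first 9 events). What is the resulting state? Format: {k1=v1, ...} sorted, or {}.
Keep first 9 events (discard last 3):
  after event 1 (t=6: DEC x by 13): {x=-13}
  after event 2 (t=15: SET x = 15): {x=15}
  after event 3 (t=18: INC z by 3): {x=15, z=3}
  after event 4 (t=25: DEC x by 14): {x=1, z=3}
  after event 5 (t=30: INC x by 5): {x=6, z=3}
  after event 6 (t=31: DEC x by 6): {x=0, z=3}
  after event 7 (t=40: SET z = 48): {x=0, z=48}
  after event 8 (t=50: DEL x): {z=48}
  after event 9 (t=57: SET z = 44): {z=44}

Answer: {z=44}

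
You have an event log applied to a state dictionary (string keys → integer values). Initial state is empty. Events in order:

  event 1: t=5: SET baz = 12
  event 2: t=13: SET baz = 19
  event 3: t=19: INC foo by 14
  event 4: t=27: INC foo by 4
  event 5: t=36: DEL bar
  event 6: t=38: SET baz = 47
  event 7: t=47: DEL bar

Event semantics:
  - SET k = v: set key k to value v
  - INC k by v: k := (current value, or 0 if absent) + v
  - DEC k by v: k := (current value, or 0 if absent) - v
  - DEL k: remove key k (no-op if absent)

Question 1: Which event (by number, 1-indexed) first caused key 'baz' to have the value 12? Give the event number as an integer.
Answer: 1

Derivation:
Looking for first event where baz becomes 12:
  event 1: baz (absent) -> 12  <-- first match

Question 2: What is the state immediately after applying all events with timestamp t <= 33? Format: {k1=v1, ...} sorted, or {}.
Answer: {baz=19, foo=18}

Derivation:
Apply events with t <= 33 (4 events):
  after event 1 (t=5: SET baz = 12): {baz=12}
  after event 2 (t=13: SET baz = 19): {baz=19}
  after event 3 (t=19: INC foo by 14): {baz=19, foo=14}
  after event 4 (t=27: INC foo by 4): {baz=19, foo=18}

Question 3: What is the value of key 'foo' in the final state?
Track key 'foo' through all 7 events:
  event 1 (t=5: SET baz = 12): foo unchanged
  event 2 (t=13: SET baz = 19): foo unchanged
  event 3 (t=19: INC foo by 14): foo (absent) -> 14
  event 4 (t=27: INC foo by 4): foo 14 -> 18
  event 5 (t=36: DEL bar): foo unchanged
  event 6 (t=38: SET baz = 47): foo unchanged
  event 7 (t=47: DEL bar): foo unchanged
Final: foo = 18

Answer: 18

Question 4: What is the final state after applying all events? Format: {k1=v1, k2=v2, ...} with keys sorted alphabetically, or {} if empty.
  after event 1 (t=5: SET baz = 12): {baz=12}
  after event 2 (t=13: SET baz = 19): {baz=19}
  after event 3 (t=19: INC foo by 14): {baz=19, foo=14}
  after event 4 (t=27: INC foo by 4): {baz=19, foo=18}
  after event 5 (t=36: DEL bar): {baz=19, foo=18}
  after event 6 (t=38: SET baz = 47): {baz=47, foo=18}
  after event 7 (t=47: DEL bar): {baz=47, foo=18}

Answer: {baz=47, foo=18}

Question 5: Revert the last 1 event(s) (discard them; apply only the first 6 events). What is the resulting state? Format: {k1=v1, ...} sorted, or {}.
Keep first 6 events (discard last 1):
  after event 1 (t=5: SET baz = 12): {baz=12}
  after event 2 (t=13: SET baz = 19): {baz=19}
  after event 3 (t=19: INC foo by 14): {baz=19, foo=14}
  after event 4 (t=27: INC foo by 4): {baz=19, foo=18}
  after event 5 (t=36: DEL bar): {baz=19, foo=18}
  after event 6 (t=38: SET baz = 47): {baz=47, foo=18}

Answer: {baz=47, foo=18}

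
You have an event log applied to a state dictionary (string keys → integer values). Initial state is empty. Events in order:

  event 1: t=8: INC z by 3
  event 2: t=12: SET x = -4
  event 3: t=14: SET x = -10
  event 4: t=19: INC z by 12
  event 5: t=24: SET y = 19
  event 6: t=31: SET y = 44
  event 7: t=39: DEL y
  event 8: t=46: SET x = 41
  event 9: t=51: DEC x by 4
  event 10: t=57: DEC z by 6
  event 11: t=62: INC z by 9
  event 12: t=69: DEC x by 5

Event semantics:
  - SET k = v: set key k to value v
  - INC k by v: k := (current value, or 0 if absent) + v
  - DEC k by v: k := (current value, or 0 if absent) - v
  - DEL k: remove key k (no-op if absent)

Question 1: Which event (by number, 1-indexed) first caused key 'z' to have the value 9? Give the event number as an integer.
Answer: 10

Derivation:
Looking for first event where z becomes 9:
  event 1: z = 3
  event 2: z = 3
  event 3: z = 3
  event 4: z = 15
  event 5: z = 15
  event 6: z = 15
  event 7: z = 15
  event 8: z = 15
  event 9: z = 15
  event 10: z 15 -> 9  <-- first match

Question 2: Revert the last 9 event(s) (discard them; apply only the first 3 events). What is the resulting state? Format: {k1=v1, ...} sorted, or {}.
Keep first 3 events (discard last 9):
  after event 1 (t=8: INC z by 3): {z=3}
  after event 2 (t=12: SET x = -4): {x=-4, z=3}
  after event 3 (t=14: SET x = -10): {x=-10, z=3}

Answer: {x=-10, z=3}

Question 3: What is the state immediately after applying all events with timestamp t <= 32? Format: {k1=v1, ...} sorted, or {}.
Answer: {x=-10, y=44, z=15}

Derivation:
Apply events with t <= 32 (6 events):
  after event 1 (t=8: INC z by 3): {z=3}
  after event 2 (t=12: SET x = -4): {x=-4, z=3}
  after event 3 (t=14: SET x = -10): {x=-10, z=3}
  after event 4 (t=19: INC z by 12): {x=-10, z=15}
  after event 5 (t=24: SET y = 19): {x=-10, y=19, z=15}
  after event 6 (t=31: SET y = 44): {x=-10, y=44, z=15}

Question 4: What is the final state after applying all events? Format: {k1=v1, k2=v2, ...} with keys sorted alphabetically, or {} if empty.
  after event 1 (t=8: INC z by 3): {z=3}
  after event 2 (t=12: SET x = -4): {x=-4, z=3}
  after event 3 (t=14: SET x = -10): {x=-10, z=3}
  after event 4 (t=19: INC z by 12): {x=-10, z=15}
  after event 5 (t=24: SET y = 19): {x=-10, y=19, z=15}
  after event 6 (t=31: SET y = 44): {x=-10, y=44, z=15}
  after event 7 (t=39: DEL y): {x=-10, z=15}
  after event 8 (t=46: SET x = 41): {x=41, z=15}
  after event 9 (t=51: DEC x by 4): {x=37, z=15}
  after event 10 (t=57: DEC z by 6): {x=37, z=9}
  after event 11 (t=62: INC z by 9): {x=37, z=18}
  after event 12 (t=69: DEC x by 5): {x=32, z=18}

Answer: {x=32, z=18}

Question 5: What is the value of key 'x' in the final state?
Track key 'x' through all 12 events:
  event 1 (t=8: INC z by 3): x unchanged
  event 2 (t=12: SET x = -4): x (absent) -> -4
  event 3 (t=14: SET x = -10): x -4 -> -10
  event 4 (t=19: INC z by 12): x unchanged
  event 5 (t=24: SET y = 19): x unchanged
  event 6 (t=31: SET y = 44): x unchanged
  event 7 (t=39: DEL y): x unchanged
  event 8 (t=46: SET x = 41): x -10 -> 41
  event 9 (t=51: DEC x by 4): x 41 -> 37
  event 10 (t=57: DEC z by 6): x unchanged
  event 11 (t=62: INC z by 9): x unchanged
  event 12 (t=69: DEC x by 5): x 37 -> 32
Final: x = 32

Answer: 32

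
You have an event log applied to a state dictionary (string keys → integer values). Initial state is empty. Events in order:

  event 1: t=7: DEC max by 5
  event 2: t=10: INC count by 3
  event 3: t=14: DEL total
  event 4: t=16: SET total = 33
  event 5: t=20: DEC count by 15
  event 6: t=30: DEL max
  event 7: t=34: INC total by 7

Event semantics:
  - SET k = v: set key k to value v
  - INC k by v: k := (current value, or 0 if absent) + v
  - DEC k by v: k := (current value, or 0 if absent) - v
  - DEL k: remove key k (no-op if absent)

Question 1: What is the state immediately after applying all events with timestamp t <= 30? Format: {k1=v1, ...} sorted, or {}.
Answer: {count=-12, total=33}

Derivation:
Apply events with t <= 30 (6 events):
  after event 1 (t=7: DEC max by 5): {max=-5}
  after event 2 (t=10: INC count by 3): {count=3, max=-5}
  after event 3 (t=14: DEL total): {count=3, max=-5}
  after event 4 (t=16: SET total = 33): {count=3, max=-5, total=33}
  after event 5 (t=20: DEC count by 15): {count=-12, max=-5, total=33}
  after event 6 (t=30: DEL max): {count=-12, total=33}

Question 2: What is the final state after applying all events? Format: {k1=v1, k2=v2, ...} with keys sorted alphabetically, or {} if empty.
  after event 1 (t=7: DEC max by 5): {max=-5}
  after event 2 (t=10: INC count by 3): {count=3, max=-5}
  after event 3 (t=14: DEL total): {count=3, max=-5}
  after event 4 (t=16: SET total = 33): {count=3, max=-5, total=33}
  after event 5 (t=20: DEC count by 15): {count=-12, max=-5, total=33}
  after event 6 (t=30: DEL max): {count=-12, total=33}
  after event 7 (t=34: INC total by 7): {count=-12, total=40}

Answer: {count=-12, total=40}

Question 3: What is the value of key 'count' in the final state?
Answer: -12

Derivation:
Track key 'count' through all 7 events:
  event 1 (t=7: DEC max by 5): count unchanged
  event 2 (t=10: INC count by 3): count (absent) -> 3
  event 3 (t=14: DEL total): count unchanged
  event 4 (t=16: SET total = 33): count unchanged
  event 5 (t=20: DEC count by 15): count 3 -> -12
  event 6 (t=30: DEL max): count unchanged
  event 7 (t=34: INC total by 7): count unchanged
Final: count = -12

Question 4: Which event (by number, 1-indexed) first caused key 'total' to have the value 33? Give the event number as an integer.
Answer: 4

Derivation:
Looking for first event where total becomes 33:
  event 4: total (absent) -> 33  <-- first match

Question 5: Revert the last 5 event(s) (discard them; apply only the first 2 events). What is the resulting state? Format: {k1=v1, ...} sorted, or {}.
Answer: {count=3, max=-5}

Derivation:
Keep first 2 events (discard last 5):
  after event 1 (t=7: DEC max by 5): {max=-5}
  after event 2 (t=10: INC count by 3): {count=3, max=-5}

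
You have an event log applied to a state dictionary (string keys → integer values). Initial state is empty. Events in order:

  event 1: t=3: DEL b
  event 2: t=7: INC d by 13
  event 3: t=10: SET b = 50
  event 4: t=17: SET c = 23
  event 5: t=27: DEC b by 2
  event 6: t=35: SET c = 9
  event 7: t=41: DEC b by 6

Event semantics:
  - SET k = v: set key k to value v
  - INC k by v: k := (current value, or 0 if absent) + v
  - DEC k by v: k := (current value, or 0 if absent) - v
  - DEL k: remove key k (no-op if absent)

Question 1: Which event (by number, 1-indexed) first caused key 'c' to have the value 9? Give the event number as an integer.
Looking for first event where c becomes 9:
  event 4: c = 23
  event 5: c = 23
  event 6: c 23 -> 9  <-- first match

Answer: 6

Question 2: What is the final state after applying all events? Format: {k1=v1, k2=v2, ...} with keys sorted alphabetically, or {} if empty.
  after event 1 (t=3: DEL b): {}
  after event 2 (t=7: INC d by 13): {d=13}
  after event 3 (t=10: SET b = 50): {b=50, d=13}
  after event 4 (t=17: SET c = 23): {b=50, c=23, d=13}
  after event 5 (t=27: DEC b by 2): {b=48, c=23, d=13}
  after event 6 (t=35: SET c = 9): {b=48, c=9, d=13}
  after event 7 (t=41: DEC b by 6): {b=42, c=9, d=13}

Answer: {b=42, c=9, d=13}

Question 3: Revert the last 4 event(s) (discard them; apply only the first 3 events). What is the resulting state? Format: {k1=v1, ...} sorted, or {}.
Answer: {b=50, d=13}

Derivation:
Keep first 3 events (discard last 4):
  after event 1 (t=3: DEL b): {}
  after event 2 (t=7: INC d by 13): {d=13}
  after event 3 (t=10: SET b = 50): {b=50, d=13}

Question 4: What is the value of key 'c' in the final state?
Track key 'c' through all 7 events:
  event 1 (t=3: DEL b): c unchanged
  event 2 (t=7: INC d by 13): c unchanged
  event 3 (t=10: SET b = 50): c unchanged
  event 4 (t=17: SET c = 23): c (absent) -> 23
  event 5 (t=27: DEC b by 2): c unchanged
  event 6 (t=35: SET c = 9): c 23 -> 9
  event 7 (t=41: DEC b by 6): c unchanged
Final: c = 9

Answer: 9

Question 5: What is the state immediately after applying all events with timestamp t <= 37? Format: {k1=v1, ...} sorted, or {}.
Apply events with t <= 37 (6 events):
  after event 1 (t=3: DEL b): {}
  after event 2 (t=7: INC d by 13): {d=13}
  after event 3 (t=10: SET b = 50): {b=50, d=13}
  after event 4 (t=17: SET c = 23): {b=50, c=23, d=13}
  after event 5 (t=27: DEC b by 2): {b=48, c=23, d=13}
  after event 6 (t=35: SET c = 9): {b=48, c=9, d=13}

Answer: {b=48, c=9, d=13}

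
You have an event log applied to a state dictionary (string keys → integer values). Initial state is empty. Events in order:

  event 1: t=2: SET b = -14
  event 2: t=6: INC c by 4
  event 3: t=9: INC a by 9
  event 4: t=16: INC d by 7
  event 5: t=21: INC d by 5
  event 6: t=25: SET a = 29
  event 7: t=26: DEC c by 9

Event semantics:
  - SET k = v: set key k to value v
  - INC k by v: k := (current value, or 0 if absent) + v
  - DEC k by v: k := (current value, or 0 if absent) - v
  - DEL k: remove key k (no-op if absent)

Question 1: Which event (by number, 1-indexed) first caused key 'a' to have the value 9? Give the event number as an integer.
Looking for first event where a becomes 9:
  event 3: a (absent) -> 9  <-- first match

Answer: 3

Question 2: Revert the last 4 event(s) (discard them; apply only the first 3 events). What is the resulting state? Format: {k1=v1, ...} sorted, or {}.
Answer: {a=9, b=-14, c=4}

Derivation:
Keep first 3 events (discard last 4):
  after event 1 (t=2: SET b = -14): {b=-14}
  after event 2 (t=6: INC c by 4): {b=-14, c=4}
  after event 3 (t=9: INC a by 9): {a=9, b=-14, c=4}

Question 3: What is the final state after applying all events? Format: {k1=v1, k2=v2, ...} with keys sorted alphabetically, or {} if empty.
Answer: {a=29, b=-14, c=-5, d=12}

Derivation:
  after event 1 (t=2: SET b = -14): {b=-14}
  after event 2 (t=6: INC c by 4): {b=-14, c=4}
  after event 3 (t=9: INC a by 9): {a=9, b=-14, c=4}
  after event 4 (t=16: INC d by 7): {a=9, b=-14, c=4, d=7}
  after event 5 (t=21: INC d by 5): {a=9, b=-14, c=4, d=12}
  after event 6 (t=25: SET a = 29): {a=29, b=-14, c=4, d=12}
  after event 7 (t=26: DEC c by 9): {a=29, b=-14, c=-5, d=12}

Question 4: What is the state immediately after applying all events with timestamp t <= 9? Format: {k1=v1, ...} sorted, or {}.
Answer: {a=9, b=-14, c=4}

Derivation:
Apply events with t <= 9 (3 events):
  after event 1 (t=2: SET b = -14): {b=-14}
  after event 2 (t=6: INC c by 4): {b=-14, c=4}
  after event 3 (t=9: INC a by 9): {a=9, b=-14, c=4}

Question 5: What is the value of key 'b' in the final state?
Track key 'b' through all 7 events:
  event 1 (t=2: SET b = -14): b (absent) -> -14
  event 2 (t=6: INC c by 4): b unchanged
  event 3 (t=9: INC a by 9): b unchanged
  event 4 (t=16: INC d by 7): b unchanged
  event 5 (t=21: INC d by 5): b unchanged
  event 6 (t=25: SET a = 29): b unchanged
  event 7 (t=26: DEC c by 9): b unchanged
Final: b = -14

Answer: -14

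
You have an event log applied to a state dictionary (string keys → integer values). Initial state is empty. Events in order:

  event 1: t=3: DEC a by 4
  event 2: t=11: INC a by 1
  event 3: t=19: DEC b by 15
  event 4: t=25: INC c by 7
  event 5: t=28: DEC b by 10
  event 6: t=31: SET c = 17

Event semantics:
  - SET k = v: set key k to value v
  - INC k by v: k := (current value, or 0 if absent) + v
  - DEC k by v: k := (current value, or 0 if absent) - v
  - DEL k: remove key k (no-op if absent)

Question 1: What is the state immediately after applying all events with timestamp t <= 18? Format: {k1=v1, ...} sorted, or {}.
Answer: {a=-3}

Derivation:
Apply events with t <= 18 (2 events):
  after event 1 (t=3: DEC a by 4): {a=-4}
  after event 2 (t=11: INC a by 1): {a=-3}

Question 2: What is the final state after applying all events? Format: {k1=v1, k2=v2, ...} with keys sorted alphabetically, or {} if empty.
  after event 1 (t=3: DEC a by 4): {a=-4}
  after event 2 (t=11: INC a by 1): {a=-3}
  after event 3 (t=19: DEC b by 15): {a=-3, b=-15}
  after event 4 (t=25: INC c by 7): {a=-3, b=-15, c=7}
  after event 5 (t=28: DEC b by 10): {a=-3, b=-25, c=7}
  after event 6 (t=31: SET c = 17): {a=-3, b=-25, c=17}

Answer: {a=-3, b=-25, c=17}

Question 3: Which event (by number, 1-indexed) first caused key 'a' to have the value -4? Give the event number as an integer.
Answer: 1

Derivation:
Looking for first event where a becomes -4:
  event 1: a (absent) -> -4  <-- first match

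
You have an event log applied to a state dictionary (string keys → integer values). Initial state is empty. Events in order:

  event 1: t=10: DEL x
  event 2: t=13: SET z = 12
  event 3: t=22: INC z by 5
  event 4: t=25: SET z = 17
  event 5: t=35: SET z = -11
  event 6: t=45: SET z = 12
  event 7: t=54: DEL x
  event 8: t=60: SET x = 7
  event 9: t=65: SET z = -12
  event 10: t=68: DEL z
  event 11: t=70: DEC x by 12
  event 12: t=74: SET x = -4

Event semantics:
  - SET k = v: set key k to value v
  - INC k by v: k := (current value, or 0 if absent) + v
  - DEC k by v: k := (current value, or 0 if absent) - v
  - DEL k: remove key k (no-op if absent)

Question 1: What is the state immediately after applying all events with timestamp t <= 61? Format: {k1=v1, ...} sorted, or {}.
Answer: {x=7, z=12}

Derivation:
Apply events with t <= 61 (8 events):
  after event 1 (t=10: DEL x): {}
  after event 2 (t=13: SET z = 12): {z=12}
  after event 3 (t=22: INC z by 5): {z=17}
  after event 4 (t=25: SET z = 17): {z=17}
  after event 5 (t=35: SET z = -11): {z=-11}
  after event 6 (t=45: SET z = 12): {z=12}
  after event 7 (t=54: DEL x): {z=12}
  after event 8 (t=60: SET x = 7): {x=7, z=12}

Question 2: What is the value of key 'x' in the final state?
Answer: -4

Derivation:
Track key 'x' through all 12 events:
  event 1 (t=10: DEL x): x (absent) -> (absent)
  event 2 (t=13: SET z = 12): x unchanged
  event 3 (t=22: INC z by 5): x unchanged
  event 4 (t=25: SET z = 17): x unchanged
  event 5 (t=35: SET z = -11): x unchanged
  event 6 (t=45: SET z = 12): x unchanged
  event 7 (t=54: DEL x): x (absent) -> (absent)
  event 8 (t=60: SET x = 7): x (absent) -> 7
  event 9 (t=65: SET z = -12): x unchanged
  event 10 (t=68: DEL z): x unchanged
  event 11 (t=70: DEC x by 12): x 7 -> -5
  event 12 (t=74: SET x = -4): x -5 -> -4
Final: x = -4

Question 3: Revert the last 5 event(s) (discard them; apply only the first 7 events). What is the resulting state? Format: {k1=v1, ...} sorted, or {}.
Keep first 7 events (discard last 5):
  after event 1 (t=10: DEL x): {}
  after event 2 (t=13: SET z = 12): {z=12}
  after event 3 (t=22: INC z by 5): {z=17}
  after event 4 (t=25: SET z = 17): {z=17}
  after event 5 (t=35: SET z = -11): {z=-11}
  after event 6 (t=45: SET z = 12): {z=12}
  after event 7 (t=54: DEL x): {z=12}

Answer: {z=12}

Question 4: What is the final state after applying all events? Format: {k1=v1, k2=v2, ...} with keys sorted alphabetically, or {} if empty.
  after event 1 (t=10: DEL x): {}
  after event 2 (t=13: SET z = 12): {z=12}
  after event 3 (t=22: INC z by 5): {z=17}
  after event 4 (t=25: SET z = 17): {z=17}
  after event 5 (t=35: SET z = -11): {z=-11}
  after event 6 (t=45: SET z = 12): {z=12}
  after event 7 (t=54: DEL x): {z=12}
  after event 8 (t=60: SET x = 7): {x=7, z=12}
  after event 9 (t=65: SET z = -12): {x=7, z=-12}
  after event 10 (t=68: DEL z): {x=7}
  after event 11 (t=70: DEC x by 12): {x=-5}
  after event 12 (t=74: SET x = -4): {x=-4}

Answer: {x=-4}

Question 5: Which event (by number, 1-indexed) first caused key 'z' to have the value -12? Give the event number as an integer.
Looking for first event where z becomes -12:
  event 2: z = 12
  event 3: z = 17
  event 4: z = 17
  event 5: z = -11
  event 6: z = 12
  event 7: z = 12
  event 8: z = 12
  event 9: z 12 -> -12  <-- first match

Answer: 9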